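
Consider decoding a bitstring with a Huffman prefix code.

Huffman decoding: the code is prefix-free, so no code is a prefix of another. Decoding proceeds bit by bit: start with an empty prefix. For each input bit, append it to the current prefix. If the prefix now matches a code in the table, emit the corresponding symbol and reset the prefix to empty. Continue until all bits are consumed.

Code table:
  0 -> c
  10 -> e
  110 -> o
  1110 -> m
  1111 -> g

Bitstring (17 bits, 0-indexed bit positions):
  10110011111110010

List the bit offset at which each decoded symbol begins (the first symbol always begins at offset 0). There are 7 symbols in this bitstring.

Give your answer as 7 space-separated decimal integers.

Answer: 0 2 5 6 10 14 15

Derivation:
Bit 0: prefix='1' (no match yet)
Bit 1: prefix='10' -> emit 'e', reset
Bit 2: prefix='1' (no match yet)
Bit 3: prefix='11' (no match yet)
Bit 4: prefix='110' -> emit 'o', reset
Bit 5: prefix='0' -> emit 'c', reset
Bit 6: prefix='1' (no match yet)
Bit 7: prefix='11' (no match yet)
Bit 8: prefix='111' (no match yet)
Bit 9: prefix='1111' -> emit 'g', reset
Bit 10: prefix='1' (no match yet)
Bit 11: prefix='11' (no match yet)
Bit 12: prefix='111' (no match yet)
Bit 13: prefix='1110' -> emit 'm', reset
Bit 14: prefix='0' -> emit 'c', reset
Bit 15: prefix='1' (no match yet)
Bit 16: prefix='10' -> emit 'e', reset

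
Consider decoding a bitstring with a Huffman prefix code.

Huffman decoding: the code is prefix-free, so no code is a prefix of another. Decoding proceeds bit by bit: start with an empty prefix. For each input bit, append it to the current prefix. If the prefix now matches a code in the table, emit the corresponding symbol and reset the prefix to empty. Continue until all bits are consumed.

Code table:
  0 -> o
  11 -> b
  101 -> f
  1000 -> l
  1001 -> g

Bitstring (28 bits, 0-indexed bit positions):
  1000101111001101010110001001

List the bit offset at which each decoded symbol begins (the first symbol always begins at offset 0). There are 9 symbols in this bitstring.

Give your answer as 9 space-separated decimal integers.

Bit 0: prefix='1' (no match yet)
Bit 1: prefix='10' (no match yet)
Bit 2: prefix='100' (no match yet)
Bit 3: prefix='1000' -> emit 'l', reset
Bit 4: prefix='1' (no match yet)
Bit 5: prefix='10' (no match yet)
Bit 6: prefix='101' -> emit 'f', reset
Bit 7: prefix='1' (no match yet)
Bit 8: prefix='11' -> emit 'b', reset
Bit 9: prefix='1' (no match yet)
Bit 10: prefix='10' (no match yet)
Bit 11: prefix='100' (no match yet)
Bit 12: prefix='1001' -> emit 'g', reset
Bit 13: prefix='1' (no match yet)
Bit 14: prefix='10' (no match yet)
Bit 15: prefix='101' -> emit 'f', reset
Bit 16: prefix='0' -> emit 'o', reset
Bit 17: prefix='1' (no match yet)
Bit 18: prefix='10' (no match yet)
Bit 19: prefix='101' -> emit 'f', reset
Bit 20: prefix='1' (no match yet)
Bit 21: prefix='10' (no match yet)
Bit 22: prefix='100' (no match yet)
Bit 23: prefix='1000' -> emit 'l', reset
Bit 24: prefix='1' (no match yet)
Bit 25: prefix='10' (no match yet)
Bit 26: prefix='100' (no match yet)
Bit 27: prefix='1001' -> emit 'g', reset

Answer: 0 4 7 9 13 16 17 20 24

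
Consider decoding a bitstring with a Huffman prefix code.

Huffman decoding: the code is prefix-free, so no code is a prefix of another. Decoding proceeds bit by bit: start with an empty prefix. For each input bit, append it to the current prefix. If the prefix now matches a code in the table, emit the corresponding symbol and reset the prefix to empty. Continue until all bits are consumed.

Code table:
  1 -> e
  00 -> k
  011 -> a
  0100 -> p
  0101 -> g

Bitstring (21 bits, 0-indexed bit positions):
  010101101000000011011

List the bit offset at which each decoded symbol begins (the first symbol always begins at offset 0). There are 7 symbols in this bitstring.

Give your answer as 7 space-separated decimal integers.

Bit 0: prefix='0' (no match yet)
Bit 1: prefix='01' (no match yet)
Bit 2: prefix='010' (no match yet)
Bit 3: prefix='0101' -> emit 'g', reset
Bit 4: prefix='0' (no match yet)
Bit 5: prefix='01' (no match yet)
Bit 6: prefix='011' -> emit 'a', reset
Bit 7: prefix='0' (no match yet)
Bit 8: prefix='01' (no match yet)
Bit 9: prefix='010' (no match yet)
Bit 10: prefix='0100' -> emit 'p', reset
Bit 11: prefix='0' (no match yet)
Bit 12: prefix='00' -> emit 'k', reset
Bit 13: prefix='0' (no match yet)
Bit 14: prefix='00' -> emit 'k', reset
Bit 15: prefix='0' (no match yet)
Bit 16: prefix='01' (no match yet)
Bit 17: prefix='011' -> emit 'a', reset
Bit 18: prefix='0' (no match yet)
Bit 19: prefix='01' (no match yet)
Bit 20: prefix='011' -> emit 'a', reset

Answer: 0 4 7 11 13 15 18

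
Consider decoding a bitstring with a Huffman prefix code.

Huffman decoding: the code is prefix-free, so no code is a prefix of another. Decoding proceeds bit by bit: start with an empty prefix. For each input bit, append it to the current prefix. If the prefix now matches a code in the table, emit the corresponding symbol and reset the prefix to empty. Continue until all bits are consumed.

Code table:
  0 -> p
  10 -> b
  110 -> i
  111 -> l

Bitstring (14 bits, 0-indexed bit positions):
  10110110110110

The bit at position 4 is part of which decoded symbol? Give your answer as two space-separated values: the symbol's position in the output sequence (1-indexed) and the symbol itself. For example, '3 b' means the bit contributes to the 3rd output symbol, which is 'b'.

Answer: 2 i

Derivation:
Bit 0: prefix='1' (no match yet)
Bit 1: prefix='10' -> emit 'b', reset
Bit 2: prefix='1' (no match yet)
Bit 3: prefix='11' (no match yet)
Bit 4: prefix='110' -> emit 'i', reset
Bit 5: prefix='1' (no match yet)
Bit 6: prefix='11' (no match yet)
Bit 7: prefix='110' -> emit 'i', reset
Bit 8: prefix='1' (no match yet)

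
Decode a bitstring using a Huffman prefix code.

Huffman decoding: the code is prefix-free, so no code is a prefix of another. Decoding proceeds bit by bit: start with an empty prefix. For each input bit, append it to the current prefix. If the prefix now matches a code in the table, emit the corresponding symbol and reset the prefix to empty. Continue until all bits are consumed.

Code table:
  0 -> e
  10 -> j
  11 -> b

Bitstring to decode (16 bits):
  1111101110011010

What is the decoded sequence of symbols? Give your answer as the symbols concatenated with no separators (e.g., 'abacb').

Answer: bbjbjebej

Derivation:
Bit 0: prefix='1' (no match yet)
Bit 1: prefix='11' -> emit 'b', reset
Bit 2: prefix='1' (no match yet)
Bit 3: prefix='11' -> emit 'b', reset
Bit 4: prefix='1' (no match yet)
Bit 5: prefix='10' -> emit 'j', reset
Bit 6: prefix='1' (no match yet)
Bit 7: prefix='11' -> emit 'b', reset
Bit 8: prefix='1' (no match yet)
Bit 9: prefix='10' -> emit 'j', reset
Bit 10: prefix='0' -> emit 'e', reset
Bit 11: prefix='1' (no match yet)
Bit 12: prefix='11' -> emit 'b', reset
Bit 13: prefix='0' -> emit 'e', reset
Bit 14: prefix='1' (no match yet)
Bit 15: prefix='10' -> emit 'j', reset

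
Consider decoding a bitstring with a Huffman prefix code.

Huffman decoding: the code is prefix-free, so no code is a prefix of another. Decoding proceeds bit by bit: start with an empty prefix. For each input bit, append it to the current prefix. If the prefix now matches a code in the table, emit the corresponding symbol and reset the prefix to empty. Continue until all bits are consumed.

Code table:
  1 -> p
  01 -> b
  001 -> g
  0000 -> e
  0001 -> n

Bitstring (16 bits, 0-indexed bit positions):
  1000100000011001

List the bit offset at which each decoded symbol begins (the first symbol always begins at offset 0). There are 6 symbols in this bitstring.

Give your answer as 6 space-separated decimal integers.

Bit 0: prefix='1' -> emit 'p', reset
Bit 1: prefix='0' (no match yet)
Bit 2: prefix='00' (no match yet)
Bit 3: prefix='000' (no match yet)
Bit 4: prefix='0001' -> emit 'n', reset
Bit 5: prefix='0' (no match yet)
Bit 6: prefix='00' (no match yet)
Bit 7: prefix='000' (no match yet)
Bit 8: prefix='0000' -> emit 'e', reset
Bit 9: prefix='0' (no match yet)
Bit 10: prefix='00' (no match yet)
Bit 11: prefix='001' -> emit 'g', reset
Bit 12: prefix='1' -> emit 'p', reset
Bit 13: prefix='0' (no match yet)
Bit 14: prefix='00' (no match yet)
Bit 15: prefix='001' -> emit 'g', reset

Answer: 0 1 5 9 12 13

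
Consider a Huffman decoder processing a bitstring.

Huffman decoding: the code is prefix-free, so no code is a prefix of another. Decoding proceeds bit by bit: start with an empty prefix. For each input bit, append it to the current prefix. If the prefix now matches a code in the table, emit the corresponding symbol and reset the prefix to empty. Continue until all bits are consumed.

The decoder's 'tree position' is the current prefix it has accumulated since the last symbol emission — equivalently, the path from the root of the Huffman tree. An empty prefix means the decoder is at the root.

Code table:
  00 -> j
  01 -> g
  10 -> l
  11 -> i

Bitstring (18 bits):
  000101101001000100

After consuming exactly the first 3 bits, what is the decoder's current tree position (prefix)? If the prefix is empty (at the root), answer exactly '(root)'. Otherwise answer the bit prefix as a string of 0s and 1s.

Answer: 0

Derivation:
Bit 0: prefix='0' (no match yet)
Bit 1: prefix='00' -> emit 'j', reset
Bit 2: prefix='0' (no match yet)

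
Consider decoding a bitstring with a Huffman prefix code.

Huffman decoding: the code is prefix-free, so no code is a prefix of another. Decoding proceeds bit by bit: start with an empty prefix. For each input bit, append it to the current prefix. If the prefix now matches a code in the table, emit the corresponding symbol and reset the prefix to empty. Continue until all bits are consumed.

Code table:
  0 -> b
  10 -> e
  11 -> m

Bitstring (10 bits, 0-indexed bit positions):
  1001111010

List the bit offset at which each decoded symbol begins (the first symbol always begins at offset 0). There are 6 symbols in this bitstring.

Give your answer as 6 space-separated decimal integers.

Bit 0: prefix='1' (no match yet)
Bit 1: prefix='10' -> emit 'e', reset
Bit 2: prefix='0' -> emit 'b', reset
Bit 3: prefix='1' (no match yet)
Bit 4: prefix='11' -> emit 'm', reset
Bit 5: prefix='1' (no match yet)
Bit 6: prefix='11' -> emit 'm', reset
Bit 7: prefix='0' -> emit 'b', reset
Bit 8: prefix='1' (no match yet)
Bit 9: prefix='10' -> emit 'e', reset

Answer: 0 2 3 5 7 8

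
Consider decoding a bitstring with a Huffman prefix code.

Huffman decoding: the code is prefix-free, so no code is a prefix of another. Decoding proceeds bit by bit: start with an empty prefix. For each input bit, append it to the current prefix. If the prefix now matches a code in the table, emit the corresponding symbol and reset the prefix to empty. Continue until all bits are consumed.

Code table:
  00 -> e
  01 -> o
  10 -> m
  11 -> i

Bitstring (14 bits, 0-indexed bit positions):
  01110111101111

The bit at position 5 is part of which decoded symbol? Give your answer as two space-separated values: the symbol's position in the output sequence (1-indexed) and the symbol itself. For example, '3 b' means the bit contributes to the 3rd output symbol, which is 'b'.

Bit 0: prefix='0' (no match yet)
Bit 1: prefix='01' -> emit 'o', reset
Bit 2: prefix='1' (no match yet)
Bit 3: prefix='11' -> emit 'i', reset
Bit 4: prefix='0' (no match yet)
Bit 5: prefix='01' -> emit 'o', reset
Bit 6: prefix='1' (no match yet)
Bit 7: prefix='11' -> emit 'i', reset
Bit 8: prefix='1' (no match yet)
Bit 9: prefix='10' -> emit 'm', reset

Answer: 3 o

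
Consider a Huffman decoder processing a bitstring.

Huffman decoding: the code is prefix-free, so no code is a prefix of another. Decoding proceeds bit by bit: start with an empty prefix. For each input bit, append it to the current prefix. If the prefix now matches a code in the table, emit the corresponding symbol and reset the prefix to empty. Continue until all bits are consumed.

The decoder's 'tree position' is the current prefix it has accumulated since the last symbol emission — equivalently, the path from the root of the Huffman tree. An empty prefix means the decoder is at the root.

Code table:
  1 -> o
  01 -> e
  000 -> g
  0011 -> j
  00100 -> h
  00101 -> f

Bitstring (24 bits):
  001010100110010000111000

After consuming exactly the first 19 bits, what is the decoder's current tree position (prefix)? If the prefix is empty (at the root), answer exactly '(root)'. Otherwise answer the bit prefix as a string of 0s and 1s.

Bit 0: prefix='0' (no match yet)
Bit 1: prefix='00' (no match yet)
Bit 2: prefix='001' (no match yet)
Bit 3: prefix='0010' (no match yet)
Bit 4: prefix='00101' -> emit 'f', reset
Bit 5: prefix='0' (no match yet)
Bit 6: prefix='01' -> emit 'e', reset
Bit 7: prefix='0' (no match yet)
Bit 8: prefix='00' (no match yet)
Bit 9: prefix='001' (no match yet)
Bit 10: prefix='0011' -> emit 'j', reset
Bit 11: prefix='0' (no match yet)
Bit 12: prefix='00' (no match yet)
Bit 13: prefix='001' (no match yet)
Bit 14: prefix='0010' (no match yet)
Bit 15: prefix='00100' -> emit 'h', reset
Bit 16: prefix='0' (no match yet)
Bit 17: prefix='00' (no match yet)
Bit 18: prefix='001' (no match yet)

Answer: 001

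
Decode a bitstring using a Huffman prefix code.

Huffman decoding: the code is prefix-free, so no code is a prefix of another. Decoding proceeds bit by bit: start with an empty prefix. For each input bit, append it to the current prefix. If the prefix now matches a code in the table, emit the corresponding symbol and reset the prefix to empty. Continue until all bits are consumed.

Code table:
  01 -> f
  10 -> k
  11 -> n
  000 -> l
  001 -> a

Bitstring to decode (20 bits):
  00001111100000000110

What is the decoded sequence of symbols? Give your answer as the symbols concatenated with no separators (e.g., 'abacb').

Bit 0: prefix='0' (no match yet)
Bit 1: prefix='00' (no match yet)
Bit 2: prefix='000' -> emit 'l', reset
Bit 3: prefix='0' (no match yet)
Bit 4: prefix='01' -> emit 'f', reset
Bit 5: prefix='1' (no match yet)
Bit 6: prefix='11' -> emit 'n', reset
Bit 7: prefix='1' (no match yet)
Bit 8: prefix='11' -> emit 'n', reset
Bit 9: prefix='0' (no match yet)
Bit 10: prefix='00' (no match yet)
Bit 11: prefix='000' -> emit 'l', reset
Bit 12: prefix='0' (no match yet)
Bit 13: prefix='00' (no match yet)
Bit 14: prefix='000' -> emit 'l', reset
Bit 15: prefix='0' (no match yet)
Bit 16: prefix='00' (no match yet)
Bit 17: prefix='001' -> emit 'a', reset
Bit 18: prefix='1' (no match yet)
Bit 19: prefix='10' -> emit 'k', reset

Answer: lfnnllak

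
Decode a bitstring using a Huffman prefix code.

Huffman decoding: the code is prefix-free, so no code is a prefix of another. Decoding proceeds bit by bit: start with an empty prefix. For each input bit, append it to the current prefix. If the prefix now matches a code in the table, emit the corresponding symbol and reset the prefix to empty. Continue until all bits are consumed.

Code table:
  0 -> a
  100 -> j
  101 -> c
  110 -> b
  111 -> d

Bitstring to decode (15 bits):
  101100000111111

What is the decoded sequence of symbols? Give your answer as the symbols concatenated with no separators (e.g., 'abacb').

Answer: cjaaadd

Derivation:
Bit 0: prefix='1' (no match yet)
Bit 1: prefix='10' (no match yet)
Bit 2: prefix='101' -> emit 'c', reset
Bit 3: prefix='1' (no match yet)
Bit 4: prefix='10' (no match yet)
Bit 5: prefix='100' -> emit 'j', reset
Bit 6: prefix='0' -> emit 'a', reset
Bit 7: prefix='0' -> emit 'a', reset
Bit 8: prefix='0' -> emit 'a', reset
Bit 9: prefix='1' (no match yet)
Bit 10: prefix='11' (no match yet)
Bit 11: prefix='111' -> emit 'd', reset
Bit 12: prefix='1' (no match yet)
Bit 13: prefix='11' (no match yet)
Bit 14: prefix='111' -> emit 'd', reset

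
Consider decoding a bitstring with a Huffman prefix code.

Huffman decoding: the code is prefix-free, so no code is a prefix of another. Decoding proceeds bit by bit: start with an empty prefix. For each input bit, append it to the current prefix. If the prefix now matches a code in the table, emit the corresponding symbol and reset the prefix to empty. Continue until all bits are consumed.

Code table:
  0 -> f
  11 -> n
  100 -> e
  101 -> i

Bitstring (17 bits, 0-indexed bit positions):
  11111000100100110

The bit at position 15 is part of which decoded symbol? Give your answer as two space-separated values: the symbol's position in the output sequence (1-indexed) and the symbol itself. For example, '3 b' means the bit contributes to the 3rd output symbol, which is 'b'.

Bit 0: prefix='1' (no match yet)
Bit 1: prefix='11' -> emit 'n', reset
Bit 2: prefix='1' (no match yet)
Bit 3: prefix='11' -> emit 'n', reset
Bit 4: prefix='1' (no match yet)
Bit 5: prefix='10' (no match yet)
Bit 6: prefix='100' -> emit 'e', reset
Bit 7: prefix='0' -> emit 'f', reset
Bit 8: prefix='1' (no match yet)
Bit 9: prefix='10' (no match yet)
Bit 10: prefix='100' -> emit 'e', reset
Bit 11: prefix='1' (no match yet)
Bit 12: prefix='10' (no match yet)
Bit 13: prefix='100' -> emit 'e', reset
Bit 14: prefix='1' (no match yet)
Bit 15: prefix='11' -> emit 'n', reset
Bit 16: prefix='0' -> emit 'f', reset

Answer: 7 n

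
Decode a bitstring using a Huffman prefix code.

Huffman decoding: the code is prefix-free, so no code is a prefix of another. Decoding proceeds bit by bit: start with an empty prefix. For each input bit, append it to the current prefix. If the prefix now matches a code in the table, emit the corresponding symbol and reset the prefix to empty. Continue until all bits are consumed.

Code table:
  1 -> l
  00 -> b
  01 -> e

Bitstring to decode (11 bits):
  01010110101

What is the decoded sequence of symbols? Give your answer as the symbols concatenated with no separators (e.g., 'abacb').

Answer: eeelee

Derivation:
Bit 0: prefix='0' (no match yet)
Bit 1: prefix='01' -> emit 'e', reset
Bit 2: prefix='0' (no match yet)
Bit 3: prefix='01' -> emit 'e', reset
Bit 4: prefix='0' (no match yet)
Bit 5: prefix='01' -> emit 'e', reset
Bit 6: prefix='1' -> emit 'l', reset
Bit 7: prefix='0' (no match yet)
Bit 8: prefix='01' -> emit 'e', reset
Bit 9: prefix='0' (no match yet)
Bit 10: prefix='01' -> emit 'e', reset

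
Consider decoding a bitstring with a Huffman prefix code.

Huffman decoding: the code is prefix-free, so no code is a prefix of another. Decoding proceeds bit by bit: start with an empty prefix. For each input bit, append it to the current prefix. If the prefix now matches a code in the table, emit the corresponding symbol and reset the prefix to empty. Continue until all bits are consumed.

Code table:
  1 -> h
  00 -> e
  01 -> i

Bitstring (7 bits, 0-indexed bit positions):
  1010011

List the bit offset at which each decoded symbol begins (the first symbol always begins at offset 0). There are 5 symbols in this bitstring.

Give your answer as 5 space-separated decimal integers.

Answer: 0 1 3 5 6

Derivation:
Bit 0: prefix='1' -> emit 'h', reset
Bit 1: prefix='0' (no match yet)
Bit 2: prefix='01' -> emit 'i', reset
Bit 3: prefix='0' (no match yet)
Bit 4: prefix='00' -> emit 'e', reset
Bit 5: prefix='1' -> emit 'h', reset
Bit 6: prefix='1' -> emit 'h', reset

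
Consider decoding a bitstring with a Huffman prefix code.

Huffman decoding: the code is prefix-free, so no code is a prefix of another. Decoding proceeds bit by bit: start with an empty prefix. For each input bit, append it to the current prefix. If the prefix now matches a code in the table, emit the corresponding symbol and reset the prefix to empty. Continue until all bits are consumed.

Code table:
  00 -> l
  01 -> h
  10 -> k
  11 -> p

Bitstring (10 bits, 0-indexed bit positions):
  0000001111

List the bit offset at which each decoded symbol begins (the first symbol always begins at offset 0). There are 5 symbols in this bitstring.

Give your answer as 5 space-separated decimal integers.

Bit 0: prefix='0' (no match yet)
Bit 1: prefix='00' -> emit 'l', reset
Bit 2: prefix='0' (no match yet)
Bit 3: prefix='00' -> emit 'l', reset
Bit 4: prefix='0' (no match yet)
Bit 5: prefix='00' -> emit 'l', reset
Bit 6: prefix='1' (no match yet)
Bit 7: prefix='11' -> emit 'p', reset
Bit 8: prefix='1' (no match yet)
Bit 9: prefix='11' -> emit 'p', reset

Answer: 0 2 4 6 8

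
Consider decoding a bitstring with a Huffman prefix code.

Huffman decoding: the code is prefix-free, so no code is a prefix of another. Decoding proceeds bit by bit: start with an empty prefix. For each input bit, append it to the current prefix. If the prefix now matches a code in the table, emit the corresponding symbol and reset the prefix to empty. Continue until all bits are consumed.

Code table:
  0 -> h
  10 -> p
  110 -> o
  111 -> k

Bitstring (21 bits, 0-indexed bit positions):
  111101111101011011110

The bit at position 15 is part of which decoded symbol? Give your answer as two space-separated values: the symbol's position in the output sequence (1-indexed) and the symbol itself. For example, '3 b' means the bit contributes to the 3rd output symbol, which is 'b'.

Bit 0: prefix='1' (no match yet)
Bit 1: prefix='11' (no match yet)
Bit 2: prefix='111' -> emit 'k', reset
Bit 3: prefix='1' (no match yet)
Bit 4: prefix='10' -> emit 'p', reset
Bit 5: prefix='1' (no match yet)
Bit 6: prefix='11' (no match yet)
Bit 7: prefix='111' -> emit 'k', reset
Bit 8: prefix='1' (no match yet)
Bit 9: prefix='11' (no match yet)
Bit 10: prefix='110' -> emit 'o', reset
Bit 11: prefix='1' (no match yet)
Bit 12: prefix='10' -> emit 'p', reset
Bit 13: prefix='1' (no match yet)
Bit 14: prefix='11' (no match yet)
Bit 15: prefix='110' -> emit 'o', reset
Bit 16: prefix='1' (no match yet)
Bit 17: prefix='11' (no match yet)
Bit 18: prefix='111' -> emit 'k', reset
Bit 19: prefix='1' (no match yet)

Answer: 6 o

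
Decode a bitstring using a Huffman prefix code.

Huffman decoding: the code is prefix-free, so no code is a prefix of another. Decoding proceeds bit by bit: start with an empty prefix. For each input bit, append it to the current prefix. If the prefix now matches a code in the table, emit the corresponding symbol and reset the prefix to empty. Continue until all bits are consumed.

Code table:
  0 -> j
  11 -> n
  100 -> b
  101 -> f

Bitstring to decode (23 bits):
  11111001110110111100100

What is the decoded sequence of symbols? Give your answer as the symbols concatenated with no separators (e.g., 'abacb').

Bit 0: prefix='1' (no match yet)
Bit 1: prefix='11' -> emit 'n', reset
Bit 2: prefix='1' (no match yet)
Bit 3: prefix='11' -> emit 'n', reset
Bit 4: prefix='1' (no match yet)
Bit 5: prefix='10' (no match yet)
Bit 6: prefix='100' -> emit 'b', reset
Bit 7: prefix='1' (no match yet)
Bit 8: prefix='11' -> emit 'n', reset
Bit 9: prefix='1' (no match yet)
Bit 10: prefix='10' (no match yet)
Bit 11: prefix='101' -> emit 'f', reset
Bit 12: prefix='1' (no match yet)
Bit 13: prefix='10' (no match yet)
Bit 14: prefix='101' -> emit 'f', reset
Bit 15: prefix='1' (no match yet)
Bit 16: prefix='11' -> emit 'n', reset
Bit 17: prefix='1' (no match yet)
Bit 18: prefix='10' (no match yet)
Bit 19: prefix='100' -> emit 'b', reset
Bit 20: prefix='1' (no match yet)
Bit 21: prefix='10' (no match yet)
Bit 22: prefix='100' -> emit 'b', reset

Answer: nnbnffnbb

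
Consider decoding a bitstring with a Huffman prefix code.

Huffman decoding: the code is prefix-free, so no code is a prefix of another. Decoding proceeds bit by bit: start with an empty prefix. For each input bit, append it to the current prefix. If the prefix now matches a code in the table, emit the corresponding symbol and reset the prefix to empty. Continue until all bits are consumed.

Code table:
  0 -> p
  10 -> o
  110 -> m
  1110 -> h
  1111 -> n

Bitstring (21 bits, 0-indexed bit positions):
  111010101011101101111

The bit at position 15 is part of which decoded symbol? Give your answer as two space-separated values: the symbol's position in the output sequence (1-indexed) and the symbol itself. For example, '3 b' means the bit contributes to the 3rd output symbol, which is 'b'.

Bit 0: prefix='1' (no match yet)
Bit 1: prefix='11' (no match yet)
Bit 2: prefix='111' (no match yet)
Bit 3: prefix='1110' -> emit 'h', reset
Bit 4: prefix='1' (no match yet)
Bit 5: prefix='10' -> emit 'o', reset
Bit 6: prefix='1' (no match yet)
Bit 7: prefix='10' -> emit 'o', reset
Bit 8: prefix='1' (no match yet)
Bit 9: prefix='10' -> emit 'o', reset
Bit 10: prefix='1' (no match yet)
Bit 11: prefix='11' (no match yet)
Bit 12: prefix='111' (no match yet)
Bit 13: prefix='1110' -> emit 'h', reset
Bit 14: prefix='1' (no match yet)
Bit 15: prefix='11' (no match yet)
Bit 16: prefix='110' -> emit 'm', reset
Bit 17: prefix='1' (no match yet)
Bit 18: prefix='11' (no match yet)
Bit 19: prefix='111' (no match yet)

Answer: 6 m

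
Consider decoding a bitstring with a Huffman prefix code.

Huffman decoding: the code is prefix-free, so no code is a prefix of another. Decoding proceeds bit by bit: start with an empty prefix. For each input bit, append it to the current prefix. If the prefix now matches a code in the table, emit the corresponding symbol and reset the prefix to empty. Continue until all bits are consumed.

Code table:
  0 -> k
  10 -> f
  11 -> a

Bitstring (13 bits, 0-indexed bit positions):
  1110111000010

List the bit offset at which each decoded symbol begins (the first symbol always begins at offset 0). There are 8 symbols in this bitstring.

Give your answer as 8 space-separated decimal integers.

Bit 0: prefix='1' (no match yet)
Bit 1: prefix='11' -> emit 'a', reset
Bit 2: prefix='1' (no match yet)
Bit 3: prefix='10' -> emit 'f', reset
Bit 4: prefix='1' (no match yet)
Bit 5: prefix='11' -> emit 'a', reset
Bit 6: prefix='1' (no match yet)
Bit 7: prefix='10' -> emit 'f', reset
Bit 8: prefix='0' -> emit 'k', reset
Bit 9: prefix='0' -> emit 'k', reset
Bit 10: prefix='0' -> emit 'k', reset
Bit 11: prefix='1' (no match yet)
Bit 12: prefix='10' -> emit 'f', reset

Answer: 0 2 4 6 8 9 10 11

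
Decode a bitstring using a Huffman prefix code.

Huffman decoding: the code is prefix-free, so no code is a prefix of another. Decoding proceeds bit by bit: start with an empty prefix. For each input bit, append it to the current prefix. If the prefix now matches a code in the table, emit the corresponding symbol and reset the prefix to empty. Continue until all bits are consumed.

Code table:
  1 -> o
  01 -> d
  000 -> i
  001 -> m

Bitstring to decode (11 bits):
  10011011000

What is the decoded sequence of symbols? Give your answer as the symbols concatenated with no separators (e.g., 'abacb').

Answer: omodoi

Derivation:
Bit 0: prefix='1' -> emit 'o', reset
Bit 1: prefix='0' (no match yet)
Bit 2: prefix='00' (no match yet)
Bit 3: prefix='001' -> emit 'm', reset
Bit 4: prefix='1' -> emit 'o', reset
Bit 5: prefix='0' (no match yet)
Bit 6: prefix='01' -> emit 'd', reset
Bit 7: prefix='1' -> emit 'o', reset
Bit 8: prefix='0' (no match yet)
Bit 9: prefix='00' (no match yet)
Bit 10: prefix='000' -> emit 'i', reset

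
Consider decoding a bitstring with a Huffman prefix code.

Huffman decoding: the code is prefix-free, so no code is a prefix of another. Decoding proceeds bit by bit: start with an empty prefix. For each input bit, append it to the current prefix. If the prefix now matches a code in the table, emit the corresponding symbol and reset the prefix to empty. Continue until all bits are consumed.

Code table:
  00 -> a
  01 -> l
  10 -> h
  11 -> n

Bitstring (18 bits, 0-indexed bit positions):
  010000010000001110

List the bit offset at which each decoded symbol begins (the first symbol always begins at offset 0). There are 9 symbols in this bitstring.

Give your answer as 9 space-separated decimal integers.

Answer: 0 2 4 6 8 10 12 14 16

Derivation:
Bit 0: prefix='0' (no match yet)
Bit 1: prefix='01' -> emit 'l', reset
Bit 2: prefix='0' (no match yet)
Bit 3: prefix='00' -> emit 'a', reset
Bit 4: prefix='0' (no match yet)
Bit 5: prefix='00' -> emit 'a', reset
Bit 6: prefix='0' (no match yet)
Bit 7: prefix='01' -> emit 'l', reset
Bit 8: prefix='0' (no match yet)
Bit 9: prefix='00' -> emit 'a', reset
Bit 10: prefix='0' (no match yet)
Bit 11: prefix='00' -> emit 'a', reset
Bit 12: prefix='0' (no match yet)
Bit 13: prefix='00' -> emit 'a', reset
Bit 14: prefix='1' (no match yet)
Bit 15: prefix='11' -> emit 'n', reset
Bit 16: prefix='1' (no match yet)
Bit 17: prefix='10' -> emit 'h', reset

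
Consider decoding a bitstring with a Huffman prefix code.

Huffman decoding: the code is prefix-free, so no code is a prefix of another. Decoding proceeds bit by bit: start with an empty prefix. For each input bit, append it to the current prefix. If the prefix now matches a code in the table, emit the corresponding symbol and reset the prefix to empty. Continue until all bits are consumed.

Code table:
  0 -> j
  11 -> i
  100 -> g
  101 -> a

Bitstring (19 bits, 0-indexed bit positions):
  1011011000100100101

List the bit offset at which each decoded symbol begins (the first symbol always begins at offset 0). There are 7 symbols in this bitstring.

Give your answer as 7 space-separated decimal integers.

Answer: 0 3 6 9 10 13 16

Derivation:
Bit 0: prefix='1' (no match yet)
Bit 1: prefix='10' (no match yet)
Bit 2: prefix='101' -> emit 'a', reset
Bit 3: prefix='1' (no match yet)
Bit 4: prefix='10' (no match yet)
Bit 5: prefix='101' -> emit 'a', reset
Bit 6: prefix='1' (no match yet)
Bit 7: prefix='10' (no match yet)
Bit 8: prefix='100' -> emit 'g', reset
Bit 9: prefix='0' -> emit 'j', reset
Bit 10: prefix='1' (no match yet)
Bit 11: prefix='10' (no match yet)
Bit 12: prefix='100' -> emit 'g', reset
Bit 13: prefix='1' (no match yet)
Bit 14: prefix='10' (no match yet)
Bit 15: prefix='100' -> emit 'g', reset
Bit 16: prefix='1' (no match yet)
Bit 17: prefix='10' (no match yet)
Bit 18: prefix='101' -> emit 'a', reset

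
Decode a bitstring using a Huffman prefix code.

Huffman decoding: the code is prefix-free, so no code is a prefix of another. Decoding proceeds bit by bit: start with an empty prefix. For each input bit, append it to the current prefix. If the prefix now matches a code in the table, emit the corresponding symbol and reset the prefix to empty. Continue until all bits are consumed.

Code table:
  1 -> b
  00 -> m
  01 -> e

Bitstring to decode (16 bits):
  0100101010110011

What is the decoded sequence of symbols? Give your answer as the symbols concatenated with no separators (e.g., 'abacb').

Answer: embeeebmbb

Derivation:
Bit 0: prefix='0' (no match yet)
Bit 1: prefix='01' -> emit 'e', reset
Bit 2: prefix='0' (no match yet)
Bit 3: prefix='00' -> emit 'm', reset
Bit 4: prefix='1' -> emit 'b', reset
Bit 5: prefix='0' (no match yet)
Bit 6: prefix='01' -> emit 'e', reset
Bit 7: prefix='0' (no match yet)
Bit 8: prefix='01' -> emit 'e', reset
Bit 9: prefix='0' (no match yet)
Bit 10: prefix='01' -> emit 'e', reset
Bit 11: prefix='1' -> emit 'b', reset
Bit 12: prefix='0' (no match yet)
Bit 13: prefix='00' -> emit 'm', reset
Bit 14: prefix='1' -> emit 'b', reset
Bit 15: prefix='1' -> emit 'b', reset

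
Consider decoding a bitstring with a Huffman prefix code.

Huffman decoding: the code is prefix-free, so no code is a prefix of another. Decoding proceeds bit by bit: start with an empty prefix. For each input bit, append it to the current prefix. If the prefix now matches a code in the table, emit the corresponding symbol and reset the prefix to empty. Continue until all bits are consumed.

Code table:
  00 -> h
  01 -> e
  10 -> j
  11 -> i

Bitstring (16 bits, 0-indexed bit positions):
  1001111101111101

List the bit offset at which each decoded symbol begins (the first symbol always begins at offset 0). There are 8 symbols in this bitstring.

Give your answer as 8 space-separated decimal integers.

Answer: 0 2 4 6 8 10 12 14

Derivation:
Bit 0: prefix='1' (no match yet)
Bit 1: prefix='10' -> emit 'j', reset
Bit 2: prefix='0' (no match yet)
Bit 3: prefix='01' -> emit 'e', reset
Bit 4: prefix='1' (no match yet)
Bit 5: prefix='11' -> emit 'i', reset
Bit 6: prefix='1' (no match yet)
Bit 7: prefix='11' -> emit 'i', reset
Bit 8: prefix='0' (no match yet)
Bit 9: prefix='01' -> emit 'e', reset
Bit 10: prefix='1' (no match yet)
Bit 11: prefix='11' -> emit 'i', reset
Bit 12: prefix='1' (no match yet)
Bit 13: prefix='11' -> emit 'i', reset
Bit 14: prefix='0' (no match yet)
Bit 15: prefix='01' -> emit 'e', reset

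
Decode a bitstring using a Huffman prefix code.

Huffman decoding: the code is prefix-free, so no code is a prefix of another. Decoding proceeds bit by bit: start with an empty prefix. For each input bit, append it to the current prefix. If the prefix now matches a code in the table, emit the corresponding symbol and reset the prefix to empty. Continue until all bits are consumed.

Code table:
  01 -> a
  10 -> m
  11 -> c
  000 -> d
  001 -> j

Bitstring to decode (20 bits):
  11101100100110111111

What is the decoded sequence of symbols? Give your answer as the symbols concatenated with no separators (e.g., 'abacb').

Answer: cmcjjmccc

Derivation:
Bit 0: prefix='1' (no match yet)
Bit 1: prefix='11' -> emit 'c', reset
Bit 2: prefix='1' (no match yet)
Bit 3: prefix='10' -> emit 'm', reset
Bit 4: prefix='1' (no match yet)
Bit 5: prefix='11' -> emit 'c', reset
Bit 6: prefix='0' (no match yet)
Bit 7: prefix='00' (no match yet)
Bit 8: prefix='001' -> emit 'j', reset
Bit 9: prefix='0' (no match yet)
Bit 10: prefix='00' (no match yet)
Bit 11: prefix='001' -> emit 'j', reset
Bit 12: prefix='1' (no match yet)
Bit 13: prefix='10' -> emit 'm', reset
Bit 14: prefix='1' (no match yet)
Bit 15: prefix='11' -> emit 'c', reset
Bit 16: prefix='1' (no match yet)
Bit 17: prefix='11' -> emit 'c', reset
Bit 18: prefix='1' (no match yet)
Bit 19: prefix='11' -> emit 'c', reset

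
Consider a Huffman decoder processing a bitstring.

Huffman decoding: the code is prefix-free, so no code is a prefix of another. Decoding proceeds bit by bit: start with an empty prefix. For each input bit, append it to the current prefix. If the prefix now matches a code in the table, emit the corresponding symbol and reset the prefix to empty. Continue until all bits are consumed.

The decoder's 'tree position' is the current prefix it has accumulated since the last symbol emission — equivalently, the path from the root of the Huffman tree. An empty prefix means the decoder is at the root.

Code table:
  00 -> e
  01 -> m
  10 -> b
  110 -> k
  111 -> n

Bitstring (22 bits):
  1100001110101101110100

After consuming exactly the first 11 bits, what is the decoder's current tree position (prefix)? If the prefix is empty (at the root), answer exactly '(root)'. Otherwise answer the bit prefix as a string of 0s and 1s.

Answer: 1

Derivation:
Bit 0: prefix='1' (no match yet)
Bit 1: prefix='11' (no match yet)
Bit 2: prefix='110' -> emit 'k', reset
Bit 3: prefix='0' (no match yet)
Bit 4: prefix='00' -> emit 'e', reset
Bit 5: prefix='0' (no match yet)
Bit 6: prefix='01' -> emit 'm', reset
Bit 7: prefix='1' (no match yet)
Bit 8: prefix='11' (no match yet)
Bit 9: prefix='110' -> emit 'k', reset
Bit 10: prefix='1' (no match yet)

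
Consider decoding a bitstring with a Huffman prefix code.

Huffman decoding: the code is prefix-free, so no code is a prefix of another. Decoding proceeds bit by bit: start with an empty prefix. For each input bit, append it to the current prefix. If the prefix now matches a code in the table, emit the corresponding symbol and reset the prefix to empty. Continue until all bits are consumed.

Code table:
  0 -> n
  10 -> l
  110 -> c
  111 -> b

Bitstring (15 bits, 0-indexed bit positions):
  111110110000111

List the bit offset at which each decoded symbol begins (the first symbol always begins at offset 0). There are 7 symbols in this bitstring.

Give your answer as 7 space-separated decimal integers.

Answer: 0 3 6 9 10 11 12

Derivation:
Bit 0: prefix='1' (no match yet)
Bit 1: prefix='11' (no match yet)
Bit 2: prefix='111' -> emit 'b', reset
Bit 3: prefix='1' (no match yet)
Bit 4: prefix='11' (no match yet)
Bit 5: prefix='110' -> emit 'c', reset
Bit 6: prefix='1' (no match yet)
Bit 7: prefix='11' (no match yet)
Bit 8: prefix='110' -> emit 'c', reset
Bit 9: prefix='0' -> emit 'n', reset
Bit 10: prefix='0' -> emit 'n', reset
Bit 11: prefix='0' -> emit 'n', reset
Bit 12: prefix='1' (no match yet)
Bit 13: prefix='11' (no match yet)
Bit 14: prefix='111' -> emit 'b', reset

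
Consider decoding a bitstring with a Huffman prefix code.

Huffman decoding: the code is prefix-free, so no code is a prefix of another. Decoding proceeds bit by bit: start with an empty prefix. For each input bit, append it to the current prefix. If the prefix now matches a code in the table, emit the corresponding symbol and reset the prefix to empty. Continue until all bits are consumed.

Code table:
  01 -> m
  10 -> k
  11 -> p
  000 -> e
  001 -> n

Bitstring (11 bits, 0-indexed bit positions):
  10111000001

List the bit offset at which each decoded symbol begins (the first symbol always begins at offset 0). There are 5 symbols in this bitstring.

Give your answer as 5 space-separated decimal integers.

Bit 0: prefix='1' (no match yet)
Bit 1: prefix='10' -> emit 'k', reset
Bit 2: prefix='1' (no match yet)
Bit 3: prefix='11' -> emit 'p', reset
Bit 4: prefix='1' (no match yet)
Bit 5: prefix='10' -> emit 'k', reset
Bit 6: prefix='0' (no match yet)
Bit 7: prefix='00' (no match yet)
Bit 8: prefix='000' -> emit 'e', reset
Bit 9: prefix='0' (no match yet)
Bit 10: prefix='01' -> emit 'm', reset

Answer: 0 2 4 6 9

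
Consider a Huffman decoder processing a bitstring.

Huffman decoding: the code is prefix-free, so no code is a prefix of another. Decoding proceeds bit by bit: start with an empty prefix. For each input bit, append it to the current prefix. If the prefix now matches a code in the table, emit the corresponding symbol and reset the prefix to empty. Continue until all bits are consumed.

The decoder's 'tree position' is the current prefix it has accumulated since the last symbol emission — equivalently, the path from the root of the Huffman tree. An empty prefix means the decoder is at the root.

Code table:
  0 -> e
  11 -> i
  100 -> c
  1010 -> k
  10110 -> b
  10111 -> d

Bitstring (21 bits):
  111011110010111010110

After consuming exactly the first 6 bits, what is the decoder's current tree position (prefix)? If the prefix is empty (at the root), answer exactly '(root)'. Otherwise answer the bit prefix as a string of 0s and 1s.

Answer: 1011

Derivation:
Bit 0: prefix='1' (no match yet)
Bit 1: prefix='11' -> emit 'i', reset
Bit 2: prefix='1' (no match yet)
Bit 3: prefix='10' (no match yet)
Bit 4: prefix='101' (no match yet)
Bit 5: prefix='1011' (no match yet)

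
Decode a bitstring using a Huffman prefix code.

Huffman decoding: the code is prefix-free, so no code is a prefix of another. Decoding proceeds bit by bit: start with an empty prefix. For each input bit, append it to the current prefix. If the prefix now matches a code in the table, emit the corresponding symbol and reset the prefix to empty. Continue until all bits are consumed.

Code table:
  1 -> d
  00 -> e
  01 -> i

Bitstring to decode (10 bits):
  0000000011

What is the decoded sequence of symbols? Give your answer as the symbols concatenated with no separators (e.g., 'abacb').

Answer: eeeedd

Derivation:
Bit 0: prefix='0' (no match yet)
Bit 1: prefix='00' -> emit 'e', reset
Bit 2: prefix='0' (no match yet)
Bit 3: prefix='00' -> emit 'e', reset
Bit 4: prefix='0' (no match yet)
Bit 5: prefix='00' -> emit 'e', reset
Bit 6: prefix='0' (no match yet)
Bit 7: prefix='00' -> emit 'e', reset
Bit 8: prefix='1' -> emit 'd', reset
Bit 9: prefix='1' -> emit 'd', reset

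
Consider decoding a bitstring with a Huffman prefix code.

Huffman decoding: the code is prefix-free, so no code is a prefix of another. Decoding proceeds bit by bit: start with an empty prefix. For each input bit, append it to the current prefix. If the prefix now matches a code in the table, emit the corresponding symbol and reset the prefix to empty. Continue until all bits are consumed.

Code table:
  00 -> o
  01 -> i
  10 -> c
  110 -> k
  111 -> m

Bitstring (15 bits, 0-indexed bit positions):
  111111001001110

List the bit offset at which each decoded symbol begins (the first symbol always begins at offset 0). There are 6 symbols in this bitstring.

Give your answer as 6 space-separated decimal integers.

Answer: 0 3 6 8 10 12

Derivation:
Bit 0: prefix='1' (no match yet)
Bit 1: prefix='11' (no match yet)
Bit 2: prefix='111' -> emit 'm', reset
Bit 3: prefix='1' (no match yet)
Bit 4: prefix='11' (no match yet)
Bit 5: prefix='111' -> emit 'm', reset
Bit 6: prefix='0' (no match yet)
Bit 7: prefix='00' -> emit 'o', reset
Bit 8: prefix='1' (no match yet)
Bit 9: prefix='10' -> emit 'c', reset
Bit 10: prefix='0' (no match yet)
Bit 11: prefix='01' -> emit 'i', reset
Bit 12: prefix='1' (no match yet)
Bit 13: prefix='11' (no match yet)
Bit 14: prefix='110' -> emit 'k', reset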